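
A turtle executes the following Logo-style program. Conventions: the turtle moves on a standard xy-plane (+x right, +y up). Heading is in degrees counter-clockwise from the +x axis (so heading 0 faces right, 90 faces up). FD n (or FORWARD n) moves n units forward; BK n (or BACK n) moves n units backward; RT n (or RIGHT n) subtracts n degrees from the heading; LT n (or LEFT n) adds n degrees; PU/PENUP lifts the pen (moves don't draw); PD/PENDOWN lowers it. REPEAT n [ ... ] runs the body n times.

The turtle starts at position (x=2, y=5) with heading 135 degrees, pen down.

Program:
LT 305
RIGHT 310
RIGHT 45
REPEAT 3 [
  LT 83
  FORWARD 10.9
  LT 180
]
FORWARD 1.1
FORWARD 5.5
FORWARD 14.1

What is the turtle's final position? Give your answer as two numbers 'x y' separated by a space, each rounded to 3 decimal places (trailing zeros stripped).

Executing turtle program step by step:
Start: pos=(2,5), heading=135, pen down
LT 305: heading 135 -> 80
RT 310: heading 80 -> 130
RT 45: heading 130 -> 85
REPEAT 3 [
  -- iteration 1/3 --
  LT 83: heading 85 -> 168
  FD 10.9: (2,5) -> (-8.662,7.266) [heading=168, draw]
  LT 180: heading 168 -> 348
  -- iteration 2/3 --
  LT 83: heading 348 -> 71
  FD 10.9: (-8.662,7.266) -> (-5.113,17.572) [heading=71, draw]
  LT 180: heading 71 -> 251
  -- iteration 3/3 --
  LT 83: heading 251 -> 334
  FD 10.9: (-5.113,17.572) -> (4.684,12.794) [heading=334, draw]
  LT 180: heading 334 -> 154
]
FD 1.1: (4.684,12.794) -> (3.695,13.276) [heading=154, draw]
FD 5.5: (3.695,13.276) -> (-1.248,15.687) [heading=154, draw]
FD 14.1: (-1.248,15.687) -> (-13.921,21.868) [heading=154, draw]
Final: pos=(-13.921,21.868), heading=154, 6 segment(s) drawn

Answer: -13.921 21.868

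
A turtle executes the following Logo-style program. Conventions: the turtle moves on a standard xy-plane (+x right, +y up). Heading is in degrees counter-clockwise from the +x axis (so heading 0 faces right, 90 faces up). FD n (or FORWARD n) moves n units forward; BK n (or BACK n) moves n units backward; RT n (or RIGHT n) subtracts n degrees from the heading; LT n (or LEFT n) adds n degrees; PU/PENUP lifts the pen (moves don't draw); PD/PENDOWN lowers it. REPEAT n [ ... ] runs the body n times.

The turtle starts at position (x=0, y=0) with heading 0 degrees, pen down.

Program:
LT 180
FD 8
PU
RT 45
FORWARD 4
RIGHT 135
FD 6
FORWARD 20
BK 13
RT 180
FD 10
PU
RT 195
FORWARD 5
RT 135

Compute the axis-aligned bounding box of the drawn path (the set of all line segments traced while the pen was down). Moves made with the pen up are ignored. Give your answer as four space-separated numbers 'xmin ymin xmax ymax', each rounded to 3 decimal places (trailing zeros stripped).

Executing turtle program step by step:
Start: pos=(0,0), heading=0, pen down
LT 180: heading 0 -> 180
FD 8: (0,0) -> (-8,0) [heading=180, draw]
PU: pen up
RT 45: heading 180 -> 135
FD 4: (-8,0) -> (-10.828,2.828) [heading=135, move]
RT 135: heading 135 -> 0
FD 6: (-10.828,2.828) -> (-4.828,2.828) [heading=0, move]
FD 20: (-4.828,2.828) -> (15.172,2.828) [heading=0, move]
BK 13: (15.172,2.828) -> (2.172,2.828) [heading=0, move]
RT 180: heading 0 -> 180
FD 10: (2.172,2.828) -> (-7.828,2.828) [heading=180, move]
PU: pen up
RT 195: heading 180 -> 345
FD 5: (-7.828,2.828) -> (-2.999,1.534) [heading=345, move]
RT 135: heading 345 -> 210
Final: pos=(-2.999,1.534), heading=210, 1 segment(s) drawn

Segment endpoints: x in {-8, 0}, y in {0, 0}
xmin=-8, ymin=0, xmax=0, ymax=0

Answer: -8 0 0 0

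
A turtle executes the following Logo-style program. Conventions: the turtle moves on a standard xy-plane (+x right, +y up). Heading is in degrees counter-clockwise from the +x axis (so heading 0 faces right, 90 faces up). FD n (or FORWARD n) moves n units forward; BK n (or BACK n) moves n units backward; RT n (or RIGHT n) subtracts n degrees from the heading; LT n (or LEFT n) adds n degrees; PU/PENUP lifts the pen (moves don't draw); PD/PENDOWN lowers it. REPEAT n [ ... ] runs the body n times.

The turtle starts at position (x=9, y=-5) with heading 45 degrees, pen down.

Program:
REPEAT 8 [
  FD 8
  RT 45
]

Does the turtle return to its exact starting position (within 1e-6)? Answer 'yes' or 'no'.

Executing turtle program step by step:
Start: pos=(9,-5), heading=45, pen down
REPEAT 8 [
  -- iteration 1/8 --
  FD 8: (9,-5) -> (14.657,0.657) [heading=45, draw]
  RT 45: heading 45 -> 0
  -- iteration 2/8 --
  FD 8: (14.657,0.657) -> (22.657,0.657) [heading=0, draw]
  RT 45: heading 0 -> 315
  -- iteration 3/8 --
  FD 8: (22.657,0.657) -> (28.314,-5) [heading=315, draw]
  RT 45: heading 315 -> 270
  -- iteration 4/8 --
  FD 8: (28.314,-5) -> (28.314,-13) [heading=270, draw]
  RT 45: heading 270 -> 225
  -- iteration 5/8 --
  FD 8: (28.314,-13) -> (22.657,-18.657) [heading=225, draw]
  RT 45: heading 225 -> 180
  -- iteration 6/8 --
  FD 8: (22.657,-18.657) -> (14.657,-18.657) [heading=180, draw]
  RT 45: heading 180 -> 135
  -- iteration 7/8 --
  FD 8: (14.657,-18.657) -> (9,-13) [heading=135, draw]
  RT 45: heading 135 -> 90
  -- iteration 8/8 --
  FD 8: (9,-13) -> (9,-5) [heading=90, draw]
  RT 45: heading 90 -> 45
]
Final: pos=(9,-5), heading=45, 8 segment(s) drawn

Start position: (9, -5)
Final position: (9, -5)
Distance = 0; < 1e-6 -> CLOSED

Answer: yes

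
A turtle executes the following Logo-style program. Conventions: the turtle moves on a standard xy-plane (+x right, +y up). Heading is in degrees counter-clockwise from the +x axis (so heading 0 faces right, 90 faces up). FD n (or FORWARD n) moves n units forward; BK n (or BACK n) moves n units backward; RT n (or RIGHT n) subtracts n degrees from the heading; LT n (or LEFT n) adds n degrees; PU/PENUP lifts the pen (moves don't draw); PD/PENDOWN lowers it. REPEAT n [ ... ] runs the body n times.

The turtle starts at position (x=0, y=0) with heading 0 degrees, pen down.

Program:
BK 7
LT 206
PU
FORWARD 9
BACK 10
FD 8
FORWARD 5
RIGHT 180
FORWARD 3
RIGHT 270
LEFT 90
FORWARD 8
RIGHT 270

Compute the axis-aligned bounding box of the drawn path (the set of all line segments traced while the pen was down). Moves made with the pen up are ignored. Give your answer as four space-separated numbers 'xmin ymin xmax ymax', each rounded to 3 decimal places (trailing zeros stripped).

Answer: -7 0 0 0

Derivation:
Executing turtle program step by step:
Start: pos=(0,0), heading=0, pen down
BK 7: (0,0) -> (-7,0) [heading=0, draw]
LT 206: heading 0 -> 206
PU: pen up
FD 9: (-7,0) -> (-15.089,-3.945) [heading=206, move]
BK 10: (-15.089,-3.945) -> (-6.101,0.438) [heading=206, move]
FD 8: (-6.101,0.438) -> (-13.292,-3.069) [heading=206, move]
FD 5: (-13.292,-3.069) -> (-17.786,-5.26) [heading=206, move]
RT 180: heading 206 -> 26
FD 3: (-17.786,-5.26) -> (-15.089,-3.945) [heading=26, move]
RT 270: heading 26 -> 116
LT 90: heading 116 -> 206
FD 8: (-15.089,-3.945) -> (-22.279,-7.452) [heading=206, move]
RT 270: heading 206 -> 296
Final: pos=(-22.279,-7.452), heading=296, 1 segment(s) drawn

Segment endpoints: x in {-7, 0}, y in {0}
xmin=-7, ymin=0, xmax=0, ymax=0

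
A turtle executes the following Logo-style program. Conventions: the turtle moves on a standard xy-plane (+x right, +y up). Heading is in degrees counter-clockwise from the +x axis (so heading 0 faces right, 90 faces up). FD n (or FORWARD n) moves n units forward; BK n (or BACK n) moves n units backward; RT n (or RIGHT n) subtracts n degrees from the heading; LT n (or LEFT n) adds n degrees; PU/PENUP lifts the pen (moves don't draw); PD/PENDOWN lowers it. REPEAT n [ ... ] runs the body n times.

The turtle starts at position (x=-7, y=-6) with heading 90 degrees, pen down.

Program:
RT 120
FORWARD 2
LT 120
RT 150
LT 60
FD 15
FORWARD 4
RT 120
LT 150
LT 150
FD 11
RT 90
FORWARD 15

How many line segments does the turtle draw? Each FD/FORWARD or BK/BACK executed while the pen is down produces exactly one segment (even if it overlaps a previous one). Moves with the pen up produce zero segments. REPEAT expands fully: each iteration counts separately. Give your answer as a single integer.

Executing turtle program step by step:
Start: pos=(-7,-6), heading=90, pen down
RT 120: heading 90 -> 330
FD 2: (-7,-6) -> (-5.268,-7) [heading=330, draw]
LT 120: heading 330 -> 90
RT 150: heading 90 -> 300
LT 60: heading 300 -> 0
FD 15: (-5.268,-7) -> (9.732,-7) [heading=0, draw]
FD 4: (9.732,-7) -> (13.732,-7) [heading=0, draw]
RT 120: heading 0 -> 240
LT 150: heading 240 -> 30
LT 150: heading 30 -> 180
FD 11: (13.732,-7) -> (2.732,-7) [heading=180, draw]
RT 90: heading 180 -> 90
FD 15: (2.732,-7) -> (2.732,8) [heading=90, draw]
Final: pos=(2.732,8), heading=90, 5 segment(s) drawn
Segments drawn: 5

Answer: 5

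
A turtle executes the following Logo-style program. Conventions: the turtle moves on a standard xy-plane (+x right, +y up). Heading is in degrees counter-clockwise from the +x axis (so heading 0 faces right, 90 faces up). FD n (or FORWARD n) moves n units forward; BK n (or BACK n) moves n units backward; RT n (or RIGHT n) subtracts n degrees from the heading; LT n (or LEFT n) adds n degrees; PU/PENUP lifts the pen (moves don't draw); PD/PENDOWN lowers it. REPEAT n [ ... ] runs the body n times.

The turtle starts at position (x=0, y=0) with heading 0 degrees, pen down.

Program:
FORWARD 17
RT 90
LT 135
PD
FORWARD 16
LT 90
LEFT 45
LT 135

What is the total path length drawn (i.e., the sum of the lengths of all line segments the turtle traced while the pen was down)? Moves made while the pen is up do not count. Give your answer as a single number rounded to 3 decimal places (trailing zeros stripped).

Executing turtle program step by step:
Start: pos=(0,0), heading=0, pen down
FD 17: (0,0) -> (17,0) [heading=0, draw]
RT 90: heading 0 -> 270
LT 135: heading 270 -> 45
PD: pen down
FD 16: (17,0) -> (28.314,11.314) [heading=45, draw]
LT 90: heading 45 -> 135
LT 45: heading 135 -> 180
LT 135: heading 180 -> 315
Final: pos=(28.314,11.314), heading=315, 2 segment(s) drawn

Segment lengths:
  seg 1: (0,0) -> (17,0), length = 17
  seg 2: (17,0) -> (28.314,11.314), length = 16
Total = 33

Answer: 33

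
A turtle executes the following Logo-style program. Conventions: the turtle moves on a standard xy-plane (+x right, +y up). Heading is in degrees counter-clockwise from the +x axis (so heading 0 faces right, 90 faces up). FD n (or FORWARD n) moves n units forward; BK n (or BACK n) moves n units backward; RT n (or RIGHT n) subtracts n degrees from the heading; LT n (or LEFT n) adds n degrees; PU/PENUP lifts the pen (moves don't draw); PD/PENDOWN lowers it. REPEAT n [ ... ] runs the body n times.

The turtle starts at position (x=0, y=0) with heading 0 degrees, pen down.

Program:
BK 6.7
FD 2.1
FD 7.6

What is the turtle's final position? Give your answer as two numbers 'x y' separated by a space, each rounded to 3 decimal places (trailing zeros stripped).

Executing turtle program step by step:
Start: pos=(0,0), heading=0, pen down
BK 6.7: (0,0) -> (-6.7,0) [heading=0, draw]
FD 2.1: (-6.7,0) -> (-4.6,0) [heading=0, draw]
FD 7.6: (-4.6,0) -> (3,0) [heading=0, draw]
Final: pos=(3,0), heading=0, 3 segment(s) drawn

Answer: 3 0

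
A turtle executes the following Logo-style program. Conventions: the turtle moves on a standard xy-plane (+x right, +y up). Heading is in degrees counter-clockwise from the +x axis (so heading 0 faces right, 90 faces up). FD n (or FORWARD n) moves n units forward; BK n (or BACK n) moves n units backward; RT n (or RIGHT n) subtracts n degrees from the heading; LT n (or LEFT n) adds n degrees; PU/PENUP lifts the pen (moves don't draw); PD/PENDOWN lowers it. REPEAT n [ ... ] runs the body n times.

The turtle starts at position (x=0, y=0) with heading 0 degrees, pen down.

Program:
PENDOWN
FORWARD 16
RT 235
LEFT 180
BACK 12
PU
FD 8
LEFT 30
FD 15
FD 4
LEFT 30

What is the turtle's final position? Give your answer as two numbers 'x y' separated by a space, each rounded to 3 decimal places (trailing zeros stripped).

Executing turtle program step by step:
Start: pos=(0,0), heading=0, pen down
PD: pen down
FD 16: (0,0) -> (16,0) [heading=0, draw]
RT 235: heading 0 -> 125
LT 180: heading 125 -> 305
BK 12: (16,0) -> (9.117,9.83) [heading=305, draw]
PU: pen up
FD 8: (9.117,9.83) -> (13.706,3.277) [heading=305, move]
LT 30: heading 305 -> 335
FD 15: (13.706,3.277) -> (27.3,-3.063) [heading=335, move]
FD 4: (27.3,-3.063) -> (30.926,-4.753) [heading=335, move]
LT 30: heading 335 -> 5
Final: pos=(30.926,-4.753), heading=5, 2 segment(s) drawn

Answer: 30.926 -4.753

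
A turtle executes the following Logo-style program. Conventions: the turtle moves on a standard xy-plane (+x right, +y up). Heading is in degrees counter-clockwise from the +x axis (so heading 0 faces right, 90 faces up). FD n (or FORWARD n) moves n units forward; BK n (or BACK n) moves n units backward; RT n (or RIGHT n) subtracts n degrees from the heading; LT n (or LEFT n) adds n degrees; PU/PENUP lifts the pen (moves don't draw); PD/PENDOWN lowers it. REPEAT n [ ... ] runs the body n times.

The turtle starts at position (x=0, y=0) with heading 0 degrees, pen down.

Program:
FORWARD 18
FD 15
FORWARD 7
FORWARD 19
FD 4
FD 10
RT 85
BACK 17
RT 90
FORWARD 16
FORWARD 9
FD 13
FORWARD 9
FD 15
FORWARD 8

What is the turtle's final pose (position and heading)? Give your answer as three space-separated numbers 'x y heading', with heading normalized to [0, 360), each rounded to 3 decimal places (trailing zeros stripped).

Executing turtle program step by step:
Start: pos=(0,0), heading=0, pen down
FD 18: (0,0) -> (18,0) [heading=0, draw]
FD 15: (18,0) -> (33,0) [heading=0, draw]
FD 7: (33,0) -> (40,0) [heading=0, draw]
FD 19: (40,0) -> (59,0) [heading=0, draw]
FD 4: (59,0) -> (63,0) [heading=0, draw]
FD 10: (63,0) -> (73,0) [heading=0, draw]
RT 85: heading 0 -> 275
BK 17: (73,0) -> (71.518,16.935) [heading=275, draw]
RT 90: heading 275 -> 185
FD 16: (71.518,16.935) -> (55.579,15.541) [heading=185, draw]
FD 9: (55.579,15.541) -> (46.613,14.756) [heading=185, draw]
FD 13: (46.613,14.756) -> (33.663,13.623) [heading=185, draw]
FD 9: (33.663,13.623) -> (24.697,12.839) [heading=185, draw]
FD 15: (24.697,12.839) -> (9.754,11.532) [heading=185, draw]
FD 8: (9.754,11.532) -> (1.785,10.834) [heading=185, draw]
Final: pos=(1.785,10.834), heading=185, 13 segment(s) drawn

Answer: 1.785 10.834 185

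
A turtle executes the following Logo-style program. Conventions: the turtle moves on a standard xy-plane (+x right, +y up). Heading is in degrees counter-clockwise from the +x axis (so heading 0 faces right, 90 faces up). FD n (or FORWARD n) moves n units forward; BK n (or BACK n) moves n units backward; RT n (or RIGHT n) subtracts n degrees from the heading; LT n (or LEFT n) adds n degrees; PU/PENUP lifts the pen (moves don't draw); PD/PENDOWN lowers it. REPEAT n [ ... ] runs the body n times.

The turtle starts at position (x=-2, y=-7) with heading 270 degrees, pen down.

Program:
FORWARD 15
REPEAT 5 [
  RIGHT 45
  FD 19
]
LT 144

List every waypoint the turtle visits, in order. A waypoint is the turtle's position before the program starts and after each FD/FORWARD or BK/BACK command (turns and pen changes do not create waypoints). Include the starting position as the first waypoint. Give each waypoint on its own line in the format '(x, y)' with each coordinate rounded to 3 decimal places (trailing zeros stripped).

Executing turtle program step by step:
Start: pos=(-2,-7), heading=270, pen down
FD 15: (-2,-7) -> (-2,-22) [heading=270, draw]
REPEAT 5 [
  -- iteration 1/5 --
  RT 45: heading 270 -> 225
  FD 19: (-2,-22) -> (-15.435,-35.435) [heading=225, draw]
  -- iteration 2/5 --
  RT 45: heading 225 -> 180
  FD 19: (-15.435,-35.435) -> (-34.435,-35.435) [heading=180, draw]
  -- iteration 3/5 --
  RT 45: heading 180 -> 135
  FD 19: (-34.435,-35.435) -> (-47.87,-22) [heading=135, draw]
  -- iteration 4/5 --
  RT 45: heading 135 -> 90
  FD 19: (-47.87,-22) -> (-47.87,-3) [heading=90, draw]
  -- iteration 5/5 --
  RT 45: heading 90 -> 45
  FD 19: (-47.87,-3) -> (-34.435,10.435) [heading=45, draw]
]
LT 144: heading 45 -> 189
Final: pos=(-34.435,10.435), heading=189, 6 segment(s) drawn
Waypoints (7 total):
(-2, -7)
(-2, -22)
(-15.435, -35.435)
(-34.435, -35.435)
(-47.87, -22)
(-47.87, -3)
(-34.435, 10.435)

Answer: (-2, -7)
(-2, -22)
(-15.435, -35.435)
(-34.435, -35.435)
(-47.87, -22)
(-47.87, -3)
(-34.435, 10.435)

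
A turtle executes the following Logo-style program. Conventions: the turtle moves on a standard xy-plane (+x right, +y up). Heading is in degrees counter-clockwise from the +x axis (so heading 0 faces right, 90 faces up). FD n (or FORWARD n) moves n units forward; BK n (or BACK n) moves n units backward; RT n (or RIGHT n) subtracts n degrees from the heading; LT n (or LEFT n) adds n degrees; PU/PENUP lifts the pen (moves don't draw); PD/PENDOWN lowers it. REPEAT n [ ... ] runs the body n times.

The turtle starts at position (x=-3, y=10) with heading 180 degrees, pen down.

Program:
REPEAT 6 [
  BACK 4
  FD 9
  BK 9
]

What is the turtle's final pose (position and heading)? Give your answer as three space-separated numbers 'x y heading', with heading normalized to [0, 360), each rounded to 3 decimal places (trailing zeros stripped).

Executing turtle program step by step:
Start: pos=(-3,10), heading=180, pen down
REPEAT 6 [
  -- iteration 1/6 --
  BK 4: (-3,10) -> (1,10) [heading=180, draw]
  FD 9: (1,10) -> (-8,10) [heading=180, draw]
  BK 9: (-8,10) -> (1,10) [heading=180, draw]
  -- iteration 2/6 --
  BK 4: (1,10) -> (5,10) [heading=180, draw]
  FD 9: (5,10) -> (-4,10) [heading=180, draw]
  BK 9: (-4,10) -> (5,10) [heading=180, draw]
  -- iteration 3/6 --
  BK 4: (5,10) -> (9,10) [heading=180, draw]
  FD 9: (9,10) -> (0,10) [heading=180, draw]
  BK 9: (0,10) -> (9,10) [heading=180, draw]
  -- iteration 4/6 --
  BK 4: (9,10) -> (13,10) [heading=180, draw]
  FD 9: (13,10) -> (4,10) [heading=180, draw]
  BK 9: (4,10) -> (13,10) [heading=180, draw]
  -- iteration 5/6 --
  BK 4: (13,10) -> (17,10) [heading=180, draw]
  FD 9: (17,10) -> (8,10) [heading=180, draw]
  BK 9: (8,10) -> (17,10) [heading=180, draw]
  -- iteration 6/6 --
  BK 4: (17,10) -> (21,10) [heading=180, draw]
  FD 9: (21,10) -> (12,10) [heading=180, draw]
  BK 9: (12,10) -> (21,10) [heading=180, draw]
]
Final: pos=(21,10), heading=180, 18 segment(s) drawn

Answer: 21 10 180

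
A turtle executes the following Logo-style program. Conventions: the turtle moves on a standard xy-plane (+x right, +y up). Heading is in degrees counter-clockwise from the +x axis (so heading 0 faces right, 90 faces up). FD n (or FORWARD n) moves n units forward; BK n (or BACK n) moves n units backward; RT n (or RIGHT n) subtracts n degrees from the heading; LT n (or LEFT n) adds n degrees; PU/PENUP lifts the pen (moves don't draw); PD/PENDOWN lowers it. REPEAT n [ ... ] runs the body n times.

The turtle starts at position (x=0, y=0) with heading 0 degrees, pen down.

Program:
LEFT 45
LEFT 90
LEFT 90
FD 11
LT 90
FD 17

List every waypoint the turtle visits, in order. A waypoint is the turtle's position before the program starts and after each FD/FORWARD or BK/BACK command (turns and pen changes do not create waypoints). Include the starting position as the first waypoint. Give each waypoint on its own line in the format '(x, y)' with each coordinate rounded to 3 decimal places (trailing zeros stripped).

Answer: (0, 0)
(-7.778, -7.778)
(4.243, -19.799)

Derivation:
Executing turtle program step by step:
Start: pos=(0,0), heading=0, pen down
LT 45: heading 0 -> 45
LT 90: heading 45 -> 135
LT 90: heading 135 -> 225
FD 11: (0,0) -> (-7.778,-7.778) [heading=225, draw]
LT 90: heading 225 -> 315
FD 17: (-7.778,-7.778) -> (4.243,-19.799) [heading=315, draw]
Final: pos=(4.243,-19.799), heading=315, 2 segment(s) drawn
Waypoints (3 total):
(0, 0)
(-7.778, -7.778)
(4.243, -19.799)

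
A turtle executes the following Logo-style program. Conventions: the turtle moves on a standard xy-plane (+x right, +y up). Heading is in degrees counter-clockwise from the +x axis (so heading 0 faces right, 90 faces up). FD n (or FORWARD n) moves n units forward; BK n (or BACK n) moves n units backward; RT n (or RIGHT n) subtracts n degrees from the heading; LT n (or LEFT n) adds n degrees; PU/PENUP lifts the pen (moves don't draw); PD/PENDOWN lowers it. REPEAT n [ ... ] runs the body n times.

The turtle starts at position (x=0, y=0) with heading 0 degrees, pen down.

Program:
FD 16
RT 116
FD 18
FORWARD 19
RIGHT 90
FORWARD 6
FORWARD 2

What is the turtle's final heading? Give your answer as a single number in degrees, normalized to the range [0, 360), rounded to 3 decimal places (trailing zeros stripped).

Answer: 154

Derivation:
Executing turtle program step by step:
Start: pos=(0,0), heading=0, pen down
FD 16: (0,0) -> (16,0) [heading=0, draw]
RT 116: heading 0 -> 244
FD 18: (16,0) -> (8.109,-16.178) [heading=244, draw]
FD 19: (8.109,-16.178) -> (-0.22,-33.255) [heading=244, draw]
RT 90: heading 244 -> 154
FD 6: (-0.22,-33.255) -> (-5.612,-30.625) [heading=154, draw]
FD 2: (-5.612,-30.625) -> (-7.41,-29.748) [heading=154, draw]
Final: pos=(-7.41,-29.748), heading=154, 5 segment(s) drawn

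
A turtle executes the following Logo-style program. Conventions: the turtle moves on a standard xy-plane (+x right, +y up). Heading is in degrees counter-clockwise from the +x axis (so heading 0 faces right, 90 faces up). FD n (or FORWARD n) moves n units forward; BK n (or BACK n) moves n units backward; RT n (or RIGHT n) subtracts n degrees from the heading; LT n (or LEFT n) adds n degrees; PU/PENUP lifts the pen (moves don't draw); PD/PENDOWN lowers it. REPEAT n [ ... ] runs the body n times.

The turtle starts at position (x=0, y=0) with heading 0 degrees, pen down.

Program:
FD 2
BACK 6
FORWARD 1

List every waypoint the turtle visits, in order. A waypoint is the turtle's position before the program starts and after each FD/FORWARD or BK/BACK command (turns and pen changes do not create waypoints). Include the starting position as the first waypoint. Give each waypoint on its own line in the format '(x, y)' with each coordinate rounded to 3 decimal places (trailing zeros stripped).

Executing turtle program step by step:
Start: pos=(0,0), heading=0, pen down
FD 2: (0,0) -> (2,0) [heading=0, draw]
BK 6: (2,0) -> (-4,0) [heading=0, draw]
FD 1: (-4,0) -> (-3,0) [heading=0, draw]
Final: pos=(-3,0), heading=0, 3 segment(s) drawn
Waypoints (4 total):
(0, 0)
(2, 0)
(-4, 0)
(-3, 0)

Answer: (0, 0)
(2, 0)
(-4, 0)
(-3, 0)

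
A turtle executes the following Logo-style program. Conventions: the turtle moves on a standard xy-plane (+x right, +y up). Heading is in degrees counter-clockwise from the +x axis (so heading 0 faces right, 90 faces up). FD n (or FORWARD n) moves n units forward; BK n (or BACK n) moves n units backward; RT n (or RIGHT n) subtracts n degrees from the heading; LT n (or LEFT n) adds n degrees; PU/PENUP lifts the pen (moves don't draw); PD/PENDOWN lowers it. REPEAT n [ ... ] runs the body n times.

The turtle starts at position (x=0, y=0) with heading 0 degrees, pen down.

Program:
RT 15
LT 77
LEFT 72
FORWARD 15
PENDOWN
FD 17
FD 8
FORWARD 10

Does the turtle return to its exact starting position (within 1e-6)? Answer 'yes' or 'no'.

Answer: no

Derivation:
Executing turtle program step by step:
Start: pos=(0,0), heading=0, pen down
RT 15: heading 0 -> 345
LT 77: heading 345 -> 62
LT 72: heading 62 -> 134
FD 15: (0,0) -> (-10.42,10.79) [heading=134, draw]
PD: pen down
FD 17: (-10.42,10.79) -> (-22.229,23.019) [heading=134, draw]
FD 8: (-22.229,23.019) -> (-27.786,28.774) [heading=134, draw]
FD 10: (-27.786,28.774) -> (-34.733,35.967) [heading=134, draw]
Final: pos=(-34.733,35.967), heading=134, 4 segment(s) drawn

Start position: (0, 0)
Final position: (-34.733, 35.967)
Distance = 50; >= 1e-6 -> NOT closed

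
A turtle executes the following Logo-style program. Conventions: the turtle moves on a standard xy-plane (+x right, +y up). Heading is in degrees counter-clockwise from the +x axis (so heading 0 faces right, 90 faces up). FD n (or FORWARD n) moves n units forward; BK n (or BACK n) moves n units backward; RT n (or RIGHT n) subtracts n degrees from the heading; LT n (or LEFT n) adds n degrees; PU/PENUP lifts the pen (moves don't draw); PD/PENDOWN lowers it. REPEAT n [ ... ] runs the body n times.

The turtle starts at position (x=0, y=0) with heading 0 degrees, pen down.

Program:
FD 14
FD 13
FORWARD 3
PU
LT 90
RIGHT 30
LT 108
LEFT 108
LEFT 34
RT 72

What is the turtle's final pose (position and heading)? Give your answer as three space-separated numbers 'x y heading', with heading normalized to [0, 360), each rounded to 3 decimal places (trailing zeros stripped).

Answer: 30 0 238

Derivation:
Executing turtle program step by step:
Start: pos=(0,0), heading=0, pen down
FD 14: (0,0) -> (14,0) [heading=0, draw]
FD 13: (14,0) -> (27,0) [heading=0, draw]
FD 3: (27,0) -> (30,0) [heading=0, draw]
PU: pen up
LT 90: heading 0 -> 90
RT 30: heading 90 -> 60
LT 108: heading 60 -> 168
LT 108: heading 168 -> 276
LT 34: heading 276 -> 310
RT 72: heading 310 -> 238
Final: pos=(30,0), heading=238, 3 segment(s) drawn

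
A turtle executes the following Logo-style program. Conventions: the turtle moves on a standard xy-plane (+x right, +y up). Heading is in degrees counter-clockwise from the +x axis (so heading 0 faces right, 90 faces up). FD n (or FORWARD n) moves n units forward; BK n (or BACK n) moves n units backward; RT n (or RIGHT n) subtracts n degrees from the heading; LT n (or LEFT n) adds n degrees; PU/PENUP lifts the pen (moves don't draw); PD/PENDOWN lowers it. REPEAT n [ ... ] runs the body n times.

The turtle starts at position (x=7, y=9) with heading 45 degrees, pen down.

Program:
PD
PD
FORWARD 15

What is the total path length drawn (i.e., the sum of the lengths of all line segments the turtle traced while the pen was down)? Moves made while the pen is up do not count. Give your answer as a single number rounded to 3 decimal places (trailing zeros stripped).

Executing turtle program step by step:
Start: pos=(7,9), heading=45, pen down
PD: pen down
PD: pen down
FD 15: (7,9) -> (17.607,19.607) [heading=45, draw]
Final: pos=(17.607,19.607), heading=45, 1 segment(s) drawn

Segment lengths:
  seg 1: (7,9) -> (17.607,19.607), length = 15
Total = 15

Answer: 15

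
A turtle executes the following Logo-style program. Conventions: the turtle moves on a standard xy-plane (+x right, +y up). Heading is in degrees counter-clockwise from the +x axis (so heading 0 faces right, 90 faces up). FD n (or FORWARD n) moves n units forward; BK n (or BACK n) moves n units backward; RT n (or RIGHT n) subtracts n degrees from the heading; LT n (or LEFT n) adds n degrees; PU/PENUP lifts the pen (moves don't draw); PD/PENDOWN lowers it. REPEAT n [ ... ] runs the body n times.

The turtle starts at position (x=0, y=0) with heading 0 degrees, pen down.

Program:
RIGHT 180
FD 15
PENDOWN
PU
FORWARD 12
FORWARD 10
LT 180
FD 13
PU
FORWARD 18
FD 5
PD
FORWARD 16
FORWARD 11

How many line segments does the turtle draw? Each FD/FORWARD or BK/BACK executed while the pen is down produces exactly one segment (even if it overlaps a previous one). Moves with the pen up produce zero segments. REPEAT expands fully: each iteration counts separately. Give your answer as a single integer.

Executing turtle program step by step:
Start: pos=(0,0), heading=0, pen down
RT 180: heading 0 -> 180
FD 15: (0,0) -> (-15,0) [heading=180, draw]
PD: pen down
PU: pen up
FD 12: (-15,0) -> (-27,0) [heading=180, move]
FD 10: (-27,0) -> (-37,0) [heading=180, move]
LT 180: heading 180 -> 0
FD 13: (-37,0) -> (-24,0) [heading=0, move]
PU: pen up
FD 18: (-24,0) -> (-6,0) [heading=0, move]
FD 5: (-6,0) -> (-1,0) [heading=0, move]
PD: pen down
FD 16: (-1,0) -> (15,0) [heading=0, draw]
FD 11: (15,0) -> (26,0) [heading=0, draw]
Final: pos=(26,0), heading=0, 3 segment(s) drawn
Segments drawn: 3

Answer: 3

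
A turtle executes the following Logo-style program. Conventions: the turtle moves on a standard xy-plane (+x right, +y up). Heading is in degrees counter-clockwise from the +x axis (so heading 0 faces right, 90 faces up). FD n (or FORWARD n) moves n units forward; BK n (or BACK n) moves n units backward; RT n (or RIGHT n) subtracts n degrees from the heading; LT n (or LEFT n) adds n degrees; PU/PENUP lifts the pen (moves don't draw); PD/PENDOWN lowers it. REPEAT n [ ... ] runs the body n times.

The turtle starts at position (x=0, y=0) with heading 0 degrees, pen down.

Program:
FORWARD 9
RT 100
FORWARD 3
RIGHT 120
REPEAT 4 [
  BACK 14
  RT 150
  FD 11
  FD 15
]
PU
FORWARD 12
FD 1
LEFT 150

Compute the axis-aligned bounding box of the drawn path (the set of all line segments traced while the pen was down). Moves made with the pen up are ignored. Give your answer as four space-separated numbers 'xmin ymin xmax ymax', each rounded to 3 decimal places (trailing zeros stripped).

Executing turtle program step by step:
Start: pos=(0,0), heading=0, pen down
FD 9: (0,0) -> (9,0) [heading=0, draw]
RT 100: heading 0 -> 260
FD 3: (9,0) -> (8.479,-2.954) [heading=260, draw]
RT 120: heading 260 -> 140
REPEAT 4 [
  -- iteration 1/4 --
  BK 14: (8.479,-2.954) -> (19.204,-11.953) [heading=140, draw]
  RT 150: heading 140 -> 350
  FD 11: (19.204,-11.953) -> (30.037,-13.864) [heading=350, draw]
  FD 15: (30.037,-13.864) -> (44.809,-16.468) [heading=350, draw]
  -- iteration 2/4 --
  BK 14: (44.809,-16.468) -> (31.021,-14.037) [heading=350, draw]
  RT 150: heading 350 -> 200
  FD 11: (31.021,-14.037) -> (20.685,-17.799) [heading=200, draw]
  FD 15: (20.685,-17.799) -> (6.589,-22.93) [heading=200, draw]
  -- iteration 3/4 --
  BK 14: (6.589,-22.93) -> (19.745,-18.141) [heading=200, draw]
  RT 150: heading 200 -> 50
  FD 11: (19.745,-18.141) -> (26.816,-9.715) [heading=50, draw]
  FD 15: (26.816,-9.715) -> (36.458,1.776) [heading=50, draw]
  -- iteration 4/4 --
  BK 14: (36.458,1.776) -> (27.459,-8.949) [heading=50, draw]
  RT 150: heading 50 -> 260
  FD 11: (27.459,-8.949) -> (25.548,-19.782) [heading=260, draw]
  FD 15: (25.548,-19.782) -> (22.944,-34.554) [heading=260, draw]
]
PU: pen up
FD 12: (22.944,-34.554) -> (20.86,-46.372) [heading=260, move]
FD 1: (20.86,-46.372) -> (20.686,-47.356) [heading=260, move]
LT 150: heading 260 -> 50
Final: pos=(20.686,-47.356), heading=50, 14 segment(s) drawn

Segment endpoints: x in {0, 6.589, 8.479, 9, 19.204, 19.745, 20.685, 22.944, 25.548, 26.816, 27.459, 30.037, 31.021, 36.458, 44.809}, y in {-34.554, -22.93, -19.782, -18.141, -17.799, -16.468, -14.037, -13.864, -11.953, -9.715, -8.949, -2.954, 0, 1.776}
xmin=0, ymin=-34.554, xmax=44.809, ymax=1.776

Answer: 0 -34.554 44.809 1.776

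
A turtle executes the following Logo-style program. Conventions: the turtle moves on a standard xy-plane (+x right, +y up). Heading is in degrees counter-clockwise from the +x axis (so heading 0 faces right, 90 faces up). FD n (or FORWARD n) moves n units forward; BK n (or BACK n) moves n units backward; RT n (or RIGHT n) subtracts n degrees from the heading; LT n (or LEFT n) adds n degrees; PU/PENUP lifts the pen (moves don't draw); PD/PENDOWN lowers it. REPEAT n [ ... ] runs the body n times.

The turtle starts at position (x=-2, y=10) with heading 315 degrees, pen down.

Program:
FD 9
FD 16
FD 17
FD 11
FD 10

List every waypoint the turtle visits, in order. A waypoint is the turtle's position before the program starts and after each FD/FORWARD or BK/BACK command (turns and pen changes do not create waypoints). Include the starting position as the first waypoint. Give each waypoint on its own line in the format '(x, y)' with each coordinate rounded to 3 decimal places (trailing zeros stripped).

Executing turtle program step by step:
Start: pos=(-2,10), heading=315, pen down
FD 9: (-2,10) -> (4.364,3.636) [heading=315, draw]
FD 16: (4.364,3.636) -> (15.678,-7.678) [heading=315, draw]
FD 17: (15.678,-7.678) -> (27.698,-19.698) [heading=315, draw]
FD 11: (27.698,-19.698) -> (35.477,-27.477) [heading=315, draw]
FD 10: (35.477,-27.477) -> (42.548,-34.548) [heading=315, draw]
Final: pos=(42.548,-34.548), heading=315, 5 segment(s) drawn
Waypoints (6 total):
(-2, 10)
(4.364, 3.636)
(15.678, -7.678)
(27.698, -19.698)
(35.477, -27.477)
(42.548, -34.548)

Answer: (-2, 10)
(4.364, 3.636)
(15.678, -7.678)
(27.698, -19.698)
(35.477, -27.477)
(42.548, -34.548)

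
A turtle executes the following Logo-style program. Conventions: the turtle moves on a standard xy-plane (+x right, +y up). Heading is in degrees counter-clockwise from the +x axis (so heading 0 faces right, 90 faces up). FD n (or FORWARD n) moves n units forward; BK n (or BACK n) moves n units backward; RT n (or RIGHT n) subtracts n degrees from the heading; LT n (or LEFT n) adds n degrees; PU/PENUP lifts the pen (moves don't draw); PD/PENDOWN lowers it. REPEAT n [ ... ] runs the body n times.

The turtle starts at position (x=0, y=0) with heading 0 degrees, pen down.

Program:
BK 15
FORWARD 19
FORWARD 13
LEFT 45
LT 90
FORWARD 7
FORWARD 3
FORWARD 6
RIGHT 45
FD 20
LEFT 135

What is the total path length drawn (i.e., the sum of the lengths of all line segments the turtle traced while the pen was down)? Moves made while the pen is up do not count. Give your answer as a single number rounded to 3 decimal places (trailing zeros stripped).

Executing turtle program step by step:
Start: pos=(0,0), heading=0, pen down
BK 15: (0,0) -> (-15,0) [heading=0, draw]
FD 19: (-15,0) -> (4,0) [heading=0, draw]
FD 13: (4,0) -> (17,0) [heading=0, draw]
LT 45: heading 0 -> 45
LT 90: heading 45 -> 135
FD 7: (17,0) -> (12.05,4.95) [heading=135, draw]
FD 3: (12.05,4.95) -> (9.929,7.071) [heading=135, draw]
FD 6: (9.929,7.071) -> (5.686,11.314) [heading=135, draw]
RT 45: heading 135 -> 90
FD 20: (5.686,11.314) -> (5.686,31.314) [heading=90, draw]
LT 135: heading 90 -> 225
Final: pos=(5.686,31.314), heading=225, 7 segment(s) drawn

Segment lengths:
  seg 1: (0,0) -> (-15,0), length = 15
  seg 2: (-15,0) -> (4,0), length = 19
  seg 3: (4,0) -> (17,0), length = 13
  seg 4: (17,0) -> (12.05,4.95), length = 7
  seg 5: (12.05,4.95) -> (9.929,7.071), length = 3
  seg 6: (9.929,7.071) -> (5.686,11.314), length = 6
  seg 7: (5.686,11.314) -> (5.686,31.314), length = 20
Total = 83

Answer: 83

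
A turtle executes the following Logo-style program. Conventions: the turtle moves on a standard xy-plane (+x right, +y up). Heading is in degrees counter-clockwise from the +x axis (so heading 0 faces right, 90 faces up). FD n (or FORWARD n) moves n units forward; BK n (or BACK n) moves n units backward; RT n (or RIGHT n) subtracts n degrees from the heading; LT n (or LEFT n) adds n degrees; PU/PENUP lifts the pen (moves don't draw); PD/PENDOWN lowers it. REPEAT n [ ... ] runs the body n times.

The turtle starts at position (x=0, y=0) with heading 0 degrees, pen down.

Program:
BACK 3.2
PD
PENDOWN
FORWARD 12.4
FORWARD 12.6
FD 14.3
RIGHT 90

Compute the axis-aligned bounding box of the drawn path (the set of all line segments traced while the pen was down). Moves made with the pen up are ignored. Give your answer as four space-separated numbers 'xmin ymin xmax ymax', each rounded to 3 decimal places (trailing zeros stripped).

Answer: -3.2 0 36.1 0

Derivation:
Executing turtle program step by step:
Start: pos=(0,0), heading=0, pen down
BK 3.2: (0,0) -> (-3.2,0) [heading=0, draw]
PD: pen down
PD: pen down
FD 12.4: (-3.2,0) -> (9.2,0) [heading=0, draw]
FD 12.6: (9.2,0) -> (21.8,0) [heading=0, draw]
FD 14.3: (21.8,0) -> (36.1,0) [heading=0, draw]
RT 90: heading 0 -> 270
Final: pos=(36.1,0), heading=270, 4 segment(s) drawn

Segment endpoints: x in {-3.2, 0, 9.2, 21.8, 36.1}, y in {0}
xmin=-3.2, ymin=0, xmax=36.1, ymax=0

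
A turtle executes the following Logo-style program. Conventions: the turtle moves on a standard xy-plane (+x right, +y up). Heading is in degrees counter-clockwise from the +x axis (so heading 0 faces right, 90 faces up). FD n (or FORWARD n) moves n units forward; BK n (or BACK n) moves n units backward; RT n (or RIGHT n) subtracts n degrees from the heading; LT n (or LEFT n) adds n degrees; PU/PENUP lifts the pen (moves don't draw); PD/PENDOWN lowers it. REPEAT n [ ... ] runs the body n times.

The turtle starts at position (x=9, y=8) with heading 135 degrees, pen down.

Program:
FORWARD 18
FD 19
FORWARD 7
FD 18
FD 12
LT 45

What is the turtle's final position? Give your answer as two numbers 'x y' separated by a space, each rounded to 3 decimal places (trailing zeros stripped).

Executing turtle program step by step:
Start: pos=(9,8), heading=135, pen down
FD 18: (9,8) -> (-3.728,20.728) [heading=135, draw]
FD 19: (-3.728,20.728) -> (-17.163,34.163) [heading=135, draw]
FD 7: (-17.163,34.163) -> (-22.113,39.113) [heading=135, draw]
FD 18: (-22.113,39.113) -> (-34.841,51.841) [heading=135, draw]
FD 12: (-34.841,51.841) -> (-43.326,60.326) [heading=135, draw]
LT 45: heading 135 -> 180
Final: pos=(-43.326,60.326), heading=180, 5 segment(s) drawn

Answer: -43.326 60.326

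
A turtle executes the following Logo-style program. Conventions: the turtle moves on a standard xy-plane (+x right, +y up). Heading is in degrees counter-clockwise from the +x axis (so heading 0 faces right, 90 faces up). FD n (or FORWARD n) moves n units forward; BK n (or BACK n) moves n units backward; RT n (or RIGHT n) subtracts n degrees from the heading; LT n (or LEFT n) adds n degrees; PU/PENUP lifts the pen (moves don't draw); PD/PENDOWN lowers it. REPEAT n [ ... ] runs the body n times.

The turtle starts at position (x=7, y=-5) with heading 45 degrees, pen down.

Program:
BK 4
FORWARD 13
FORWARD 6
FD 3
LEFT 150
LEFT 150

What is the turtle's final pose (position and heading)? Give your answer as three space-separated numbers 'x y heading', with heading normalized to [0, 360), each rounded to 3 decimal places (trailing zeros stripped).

Answer: 19.728 7.728 345

Derivation:
Executing turtle program step by step:
Start: pos=(7,-5), heading=45, pen down
BK 4: (7,-5) -> (4.172,-7.828) [heading=45, draw]
FD 13: (4.172,-7.828) -> (13.364,1.364) [heading=45, draw]
FD 6: (13.364,1.364) -> (17.607,5.607) [heading=45, draw]
FD 3: (17.607,5.607) -> (19.728,7.728) [heading=45, draw]
LT 150: heading 45 -> 195
LT 150: heading 195 -> 345
Final: pos=(19.728,7.728), heading=345, 4 segment(s) drawn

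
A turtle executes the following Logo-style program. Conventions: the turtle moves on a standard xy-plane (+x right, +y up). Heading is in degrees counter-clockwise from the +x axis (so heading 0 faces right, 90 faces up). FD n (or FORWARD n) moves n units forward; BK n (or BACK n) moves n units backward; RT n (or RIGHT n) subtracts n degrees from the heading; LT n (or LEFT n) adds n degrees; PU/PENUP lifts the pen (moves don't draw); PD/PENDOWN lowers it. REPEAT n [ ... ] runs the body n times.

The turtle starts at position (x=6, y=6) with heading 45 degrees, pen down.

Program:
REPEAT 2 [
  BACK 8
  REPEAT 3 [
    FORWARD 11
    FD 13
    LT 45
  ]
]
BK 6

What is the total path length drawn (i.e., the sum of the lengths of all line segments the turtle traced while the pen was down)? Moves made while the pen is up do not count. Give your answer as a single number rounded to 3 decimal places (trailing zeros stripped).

Answer: 166

Derivation:
Executing turtle program step by step:
Start: pos=(6,6), heading=45, pen down
REPEAT 2 [
  -- iteration 1/2 --
  BK 8: (6,6) -> (0.343,0.343) [heading=45, draw]
  REPEAT 3 [
    -- iteration 1/3 --
    FD 11: (0.343,0.343) -> (8.121,8.121) [heading=45, draw]
    FD 13: (8.121,8.121) -> (17.314,17.314) [heading=45, draw]
    LT 45: heading 45 -> 90
    -- iteration 2/3 --
    FD 11: (17.314,17.314) -> (17.314,28.314) [heading=90, draw]
    FD 13: (17.314,28.314) -> (17.314,41.314) [heading=90, draw]
    LT 45: heading 90 -> 135
    -- iteration 3/3 --
    FD 11: (17.314,41.314) -> (9.536,49.092) [heading=135, draw]
    FD 13: (9.536,49.092) -> (0.343,58.284) [heading=135, draw]
    LT 45: heading 135 -> 180
  ]
  -- iteration 2/2 --
  BK 8: (0.343,58.284) -> (8.343,58.284) [heading=180, draw]
  REPEAT 3 [
    -- iteration 1/3 --
    FD 11: (8.343,58.284) -> (-2.657,58.284) [heading=180, draw]
    FD 13: (-2.657,58.284) -> (-15.657,58.284) [heading=180, draw]
    LT 45: heading 180 -> 225
    -- iteration 2/3 --
    FD 11: (-15.657,58.284) -> (-23.435,50.506) [heading=225, draw]
    FD 13: (-23.435,50.506) -> (-32.627,41.314) [heading=225, draw]
    LT 45: heading 225 -> 270
    -- iteration 3/3 --
    FD 11: (-32.627,41.314) -> (-32.627,30.314) [heading=270, draw]
    FD 13: (-32.627,30.314) -> (-32.627,17.314) [heading=270, draw]
    LT 45: heading 270 -> 315
  ]
]
BK 6: (-32.627,17.314) -> (-36.87,21.556) [heading=315, draw]
Final: pos=(-36.87,21.556), heading=315, 15 segment(s) drawn

Segment lengths:
  seg 1: (6,6) -> (0.343,0.343), length = 8
  seg 2: (0.343,0.343) -> (8.121,8.121), length = 11
  seg 3: (8.121,8.121) -> (17.314,17.314), length = 13
  seg 4: (17.314,17.314) -> (17.314,28.314), length = 11
  seg 5: (17.314,28.314) -> (17.314,41.314), length = 13
  seg 6: (17.314,41.314) -> (9.536,49.092), length = 11
  seg 7: (9.536,49.092) -> (0.343,58.284), length = 13
  seg 8: (0.343,58.284) -> (8.343,58.284), length = 8
  seg 9: (8.343,58.284) -> (-2.657,58.284), length = 11
  seg 10: (-2.657,58.284) -> (-15.657,58.284), length = 13
  seg 11: (-15.657,58.284) -> (-23.435,50.506), length = 11
  seg 12: (-23.435,50.506) -> (-32.627,41.314), length = 13
  seg 13: (-32.627,41.314) -> (-32.627,30.314), length = 11
  seg 14: (-32.627,30.314) -> (-32.627,17.314), length = 13
  seg 15: (-32.627,17.314) -> (-36.87,21.556), length = 6
Total = 166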